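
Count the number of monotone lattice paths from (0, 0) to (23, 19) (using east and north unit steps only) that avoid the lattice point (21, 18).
Number of paths = 259697878830

Total paths from (0, 0) to (23, 19): C(42, 23) = 446775310800. Paths through (21, 18): (paths (0, 0) → (21, 18)) × (paths (21, 18) → (23, 19)) = C(39, 21) · C(3, 2) = 62359143990 · 3 = 187077431970. Avoidance count = 446775310800 − 187077431970 = 259697878830.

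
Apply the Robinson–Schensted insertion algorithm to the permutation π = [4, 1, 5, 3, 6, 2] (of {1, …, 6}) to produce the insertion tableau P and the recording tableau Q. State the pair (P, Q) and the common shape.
P = [1, 2, 6] / [3, 5] / [4];  Q = [1, 3, 5] / [2, 4] / [6];  common shape = (3, 2, 1)

Row-insert the values π_1, π_2, … into P one at a time, bumping the leftmost entry strictly greater than the inserted value down to the next row. The recording tableau Q records, in position (i, j), the step at which that cell was added to P.
  Insert 4 (step 1): P = [4];  Q = [1]
  Insert 1 (step 2): P = [1] / [4];  Q = [1] / [2]
  Insert 5 (step 3): P = [1, 5] / [4];  Q = [1, 3] / [2]
  Insert 3 (step 4): P = [1, 3] / [4, 5];  Q = [1, 3] / [2, 4]
  Insert 6 (step 5): P = [1, 3, 6] / [4, 5];  Q = [1, 3, 5] / [2, 4]
  Insert 2 (step 6): P = [1, 2, 6] / [3, 5] / [4];  Q = [1, 3, 5] / [2, 4] / [6]
Final shape: (3, 2, 1).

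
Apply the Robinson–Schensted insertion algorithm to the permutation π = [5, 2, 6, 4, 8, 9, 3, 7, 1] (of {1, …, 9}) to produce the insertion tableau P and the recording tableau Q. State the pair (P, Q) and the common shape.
P = [1, 3, 7, 9] / [2, 6, 8] / [4] / [5];  Q = [1, 3, 5, 6] / [2, 4, 8] / [7] / [9];  common shape = (4, 3, 1, 1)

Row-insert the values π_1, π_2, … into P one at a time, bumping the leftmost entry strictly greater than the inserted value down to the next row. The recording tableau Q records, in position (i, j), the step at which that cell was added to P.
  Insert 5 (step 1): P = [5];  Q = [1]
  Insert 2 (step 2): P = [2] / [5];  Q = [1] / [2]
  Insert 6 (step 3): P = [2, 6] / [5];  Q = [1, 3] / [2]
  Insert 4 (step 4): P = [2, 4] / [5, 6];  Q = [1, 3] / [2, 4]
  Insert 8 (step 5): P = [2, 4, 8] / [5, 6];  Q = [1, 3, 5] / [2, 4]
  Insert 9 (step 6): P = [2, 4, 8, 9] / [5, 6];  Q = [1, 3, 5, 6] / [2, 4]
  Insert 3 (step 7): P = [2, 3, 8, 9] / [4, 6] / [5];  Q = [1, 3, 5, 6] / [2, 4] / [7]
  Insert 7 (step 8): P = [2, 3, 7, 9] / [4, 6, 8] / [5];  Q = [1, 3, 5, 6] / [2, 4, 8] / [7]
  Insert 1 (step 9): P = [1, 3, 7, 9] / [2, 6, 8] / [4] / [5];  Q = [1, 3, 5, 6] / [2, 4, 8] / [7] / [9]
Final shape: (4, 3, 1, 1).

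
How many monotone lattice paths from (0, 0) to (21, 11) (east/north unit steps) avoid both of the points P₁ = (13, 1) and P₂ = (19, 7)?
Number of paths = 118738908

Inclusion–exclusion. Total paths: C(32, 21) = 129024480. Through P₁: C(14, 13)·C(18, 8) = 612612. Through P₂: C(26, 19)·C(6, 2) = 9867000. Since P₁ is strictly southwest of P₂, a monotone path through both must visit P₁ then P₂; paths through both = C(14, 13)·C(12, 6)·C(6, 2) = 194040. Avoid both = 129024480 − 612612 − 9867000 + 194040 = 118738908.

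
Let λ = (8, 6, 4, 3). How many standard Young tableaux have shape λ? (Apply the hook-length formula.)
# SYT of shape (8, 6, 4, 3) = 190466640

Hook-length formula: f^λ = n! / Π hook(c), product over all cells c of the Young diagram. For λ = (8, 6, 4, 3), n = 21 boxes. Hook lengths by row (left-to-right, top-to-bottom): [11, 10, 9, 7, 5, 4, 2, 1]; [8, 7, 6, 4, 2, 1]; [5, 4, 3, 1]; [3, 2, 1]. Product of hooks = 268240896000. So f^λ = 21! / 268240896000 = 51090942171709440000 / 268240896000 = 190466640.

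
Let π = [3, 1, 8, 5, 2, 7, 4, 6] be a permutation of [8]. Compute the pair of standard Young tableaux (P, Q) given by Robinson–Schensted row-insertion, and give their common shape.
P = [1, 2, 4, 6] / [3, 5, 7] / [8];  Q = [1, 3, 6, 8] / [2, 4, 7] / [5];  common shape = (4, 3, 1)

Row-insert the values π_1, π_2, … into P one at a time, bumping the leftmost entry strictly greater than the inserted value down to the next row. The recording tableau Q records, in position (i, j), the step at which that cell was added to P.
  Insert 3 (step 1): P = [3];  Q = [1]
  Insert 1 (step 2): P = [1] / [3];  Q = [1] / [2]
  Insert 8 (step 3): P = [1, 8] / [3];  Q = [1, 3] / [2]
  Insert 5 (step 4): P = [1, 5] / [3, 8];  Q = [1, 3] / [2, 4]
  Insert 2 (step 5): P = [1, 2] / [3, 5] / [8];  Q = [1, 3] / [2, 4] / [5]
  Insert 7 (step 6): P = [1, 2, 7] / [3, 5] / [8];  Q = [1, 3, 6] / [2, 4] / [5]
  Insert 4 (step 7): P = [1, 2, 4] / [3, 5, 7] / [8];  Q = [1, 3, 6] / [2, 4, 7] / [5]
  Insert 6 (step 8): P = [1, 2, 4, 6] / [3, 5, 7] / [8];  Q = [1, 3, 6, 8] / [2, 4, 7] / [5]
Final shape: (4, 3, 1).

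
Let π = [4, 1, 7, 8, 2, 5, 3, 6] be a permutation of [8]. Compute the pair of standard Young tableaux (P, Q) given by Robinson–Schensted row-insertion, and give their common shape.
P = [1, 2, 3, 6] / [4, 5, 8] / [7];  Q = [1, 3, 4, 8] / [2, 5, 6] / [7];  common shape = (4, 3, 1)

Row-insert the values π_1, π_2, … into P one at a time, bumping the leftmost entry strictly greater than the inserted value down to the next row. The recording tableau Q records, in position (i, j), the step at which that cell was added to P.
  Insert 4 (step 1): P = [4];  Q = [1]
  Insert 1 (step 2): P = [1] / [4];  Q = [1] / [2]
  Insert 7 (step 3): P = [1, 7] / [4];  Q = [1, 3] / [2]
  Insert 8 (step 4): P = [1, 7, 8] / [4];  Q = [1, 3, 4] / [2]
  Insert 2 (step 5): P = [1, 2, 8] / [4, 7];  Q = [1, 3, 4] / [2, 5]
  Insert 5 (step 6): P = [1, 2, 5] / [4, 7, 8];  Q = [1, 3, 4] / [2, 5, 6]
  Insert 3 (step 7): P = [1, 2, 3] / [4, 5, 8] / [7];  Q = [1, 3, 4] / [2, 5, 6] / [7]
  Insert 6 (step 8): P = [1, 2, 3, 6] / [4, 5, 8] / [7];  Q = [1, 3, 4, 8] / [2, 5, 6] / [7]
Final shape: (4, 3, 1).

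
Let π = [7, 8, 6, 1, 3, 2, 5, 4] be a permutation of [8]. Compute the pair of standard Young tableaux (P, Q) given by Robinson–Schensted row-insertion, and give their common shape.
P = [1, 2, 4] / [3, 5] / [6, 8] / [7];  Q = [1, 2, 7] / [3, 5] / [4, 8] / [6];  common shape = (3, 2, 2, 1)

Row-insert the values π_1, π_2, … into P one at a time, bumping the leftmost entry strictly greater than the inserted value down to the next row. The recording tableau Q records, in position (i, j), the step at which that cell was added to P.
  Insert 7 (step 1): P = [7];  Q = [1]
  Insert 8 (step 2): P = [7, 8];  Q = [1, 2]
  Insert 6 (step 3): P = [6, 8] / [7];  Q = [1, 2] / [3]
  Insert 1 (step 4): P = [1, 8] / [6] / [7];  Q = [1, 2] / [3] / [4]
  Insert 3 (step 5): P = [1, 3] / [6, 8] / [7];  Q = [1, 2] / [3, 5] / [4]
  Insert 2 (step 6): P = [1, 2] / [3, 8] / [6] / [7];  Q = [1, 2] / [3, 5] / [4] / [6]
  Insert 5 (step 7): P = [1, 2, 5] / [3, 8] / [6] / [7];  Q = [1, 2, 7] / [3, 5] / [4] / [6]
  Insert 4 (step 8): P = [1, 2, 4] / [3, 5] / [6, 8] / [7];  Q = [1, 2, 7] / [3, 5] / [4, 8] / [6]
Final shape: (3, 2, 2, 1).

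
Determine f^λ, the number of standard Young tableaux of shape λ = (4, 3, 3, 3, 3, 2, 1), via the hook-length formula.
# SYT of shape (4, 3, 3, 3, 3, 2, 1) = 5819814

Hook-length formula: f^λ = n! / Π hook(c), product over all cells c of the Young diagram. For λ = (4, 3, 3, 3, 3, 2, 1), n = 19 boxes. Hook lengths by row (left-to-right, top-to-bottom): [10, 8, 6, 1]; [8, 6, 4]; [7, 5, 3]; [6, 4, 2]; [5, 3, 1]; [3, 1]; [1]. Product of hooks = 20901888000. So f^λ = 19! / 20901888000 = 121645100408832000 / 20901888000 = 5819814.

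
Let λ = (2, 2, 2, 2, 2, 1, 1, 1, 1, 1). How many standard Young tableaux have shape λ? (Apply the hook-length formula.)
# SYT of shape (2, 2, 2, 2, 2, 1, 1, 1, 1, 1) = 1638

Hook-length formula: f^λ = n! / Π hook(c), product over all cells c of the Young diagram. For λ = (2, 2, 2, 2, 2, 1, 1, 1, 1, 1), n = 15 boxes. Hook lengths by row (left-to-right, top-to-bottom): [11, 5]; [10, 4]; [9, 3]; [8, 2]; [7, 1]; [5]; [4]; [3]; [2]; [1]. Product of hooks = 798336000. So f^λ = 15! / 798336000 = 1307674368000 / 798336000 = 1638.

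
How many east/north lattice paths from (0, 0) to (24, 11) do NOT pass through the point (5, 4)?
Number of paths = 334343100

Total paths from (0, 0) to (24, 11): C(35, 24) = 417225900. Paths through (5, 4): (paths (0, 0) → (5, 4)) × (paths (5, 4) → (24, 11)) = C(9, 5) · C(26, 19) = 126 · 657800 = 82882800. Avoidance count = 417225900 − 82882800 = 334343100.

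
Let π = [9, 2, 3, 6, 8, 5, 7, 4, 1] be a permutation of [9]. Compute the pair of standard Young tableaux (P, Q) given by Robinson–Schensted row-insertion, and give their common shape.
P = [1, 3, 4, 7] / [2, 8] / [5] / [6] / [9];  Q = [1, 3, 4, 5] / [2, 7] / [6] / [8] / [9];  common shape = (4, 2, 1, 1, 1)

Row-insert the values π_1, π_2, … into P one at a time, bumping the leftmost entry strictly greater than the inserted value down to the next row. The recording tableau Q records, in position (i, j), the step at which that cell was added to P.
  Insert 9 (step 1): P = [9];  Q = [1]
  Insert 2 (step 2): P = [2] / [9];  Q = [1] / [2]
  Insert 3 (step 3): P = [2, 3] / [9];  Q = [1, 3] / [2]
  Insert 6 (step 4): P = [2, 3, 6] / [9];  Q = [1, 3, 4] / [2]
  Insert 8 (step 5): P = [2, 3, 6, 8] / [9];  Q = [1, 3, 4, 5] / [2]
  Insert 5 (step 6): P = [2, 3, 5, 8] / [6] / [9];  Q = [1, 3, 4, 5] / [2] / [6]
  Insert 7 (step 7): P = [2, 3, 5, 7] / [6, 8] / [9];  Q = [1, 3, 4, 5] / [2, 7] / [6]
  Insert 4 (step 8): P = [2, 3, 4, 7] / [5, 8] / [6] / [9];  Q = [1, 3, 4, 5] / [2, 7] / [6] / [8]
  Insert 1 (step 9): P = [1, 3, 4, 7] / [2, 8] / [5] / [6] / [9];  Q = [1, 3, 4, 5] / [2, 7] / [6] / [8] / [9]
Final shape: (4, 2, 1, 1, 1).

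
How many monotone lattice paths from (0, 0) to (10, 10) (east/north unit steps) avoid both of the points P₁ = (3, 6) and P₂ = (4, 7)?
Number of paths = 143428

Inclusion–exclusion. Total paths: C(20, 10) = 184756. Through P₁: C(9, 3)·C(11, 7) = 27720. Through P₂: C(11, 4)·C(9, 6) = 27720. Since P₁ is strictly southwest of P₂, a monotone path through both must visit P₁ then P₂; paths through both = C(9, 3)·C(2, 1)·C(9, 6) = 14112. Avoid both = 184756 − 27720 − 27720 + 14112 = 143428.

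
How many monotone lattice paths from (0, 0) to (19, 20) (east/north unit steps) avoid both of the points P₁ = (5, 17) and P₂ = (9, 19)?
Number of paths = 68833726500

Inclusion–exclusion. Total paths: C(39, 19) = 68923264410. Through P₁: C(22, 5)·C(17, 14) = 17907120. Through P₂: C(28, 9)·C(11, 10) = 75975900. Since P₁ is strictly southwest of P₂, a monotone path through both must visit P₁ then P₂; paths through both = C(22, 5)·C(6, 4)·C(11, 10) = 4345110. Avoid both = 68923264410 − 17907120 − 75975900 + 4345110 = 68833726500.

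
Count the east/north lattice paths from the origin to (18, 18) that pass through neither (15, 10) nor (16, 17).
Number of paths = 5113830810

Inclusion–exclusion. Total paths: C(36, 18) = 9075135300. Through P₁: C(25, 15)·C(11, 3) = 539345400. Through P₂: C(33, 16)·C(3, 2) = 3500409330. Since P₁ is strictly southwest of P₂, a monotone path through both must visit P₁ then P₂; paths through both = C(25, 15)·C(8, 1)·C(3, 2) = 78450240. Avoid both = 9075135300 − 539345400 − 3500409330 + 78450240 = 5113830810.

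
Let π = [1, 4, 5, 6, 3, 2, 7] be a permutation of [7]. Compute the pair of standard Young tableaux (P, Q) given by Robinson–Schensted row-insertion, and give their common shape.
P = [1, 2, 5, 6, 7] / [3] / [4];  Q = [1, 2, 3, 4, 7] / [5] / [6];  common shape = (5, 1, 1)

Row-insert the values π_1, π_2, … into P one at a time, bumping the leftmost entry strictly greater than the inserted value down to the next row. The recording tableau Q records, in position (i, j), the step at which that cell was added to P.
  Insert 1 (step 1): P = [1];  Q = [1]
  Insert 4 (step 2): P = [1, 4];  Q = [1, 2]
  Insert 5 (step 3): P = [1, 4, 5];  Q = [1, 2, 3]
  Insert 6 (step 4): P = [1, 4, 5, 6];  Q = [1, 2, 3, 4]
  Insert 3 (step 5): P = [1, 3, 5, 6] / [4];  Q = [1, 2, 3, 4] / [5]
  Insert 2 (step 6): P = [1, 2, 5, 6] / [3] / [4];  Q = [1, 2, 3, 4] / [5] / [6]
  Insert 7 (step 7): P = [1, 2, 5, 6, 7] / [3] / [4];  Q = [1, 2, 3, 4, 7] / [5] / [6]
Final shape: (5, 1, 1).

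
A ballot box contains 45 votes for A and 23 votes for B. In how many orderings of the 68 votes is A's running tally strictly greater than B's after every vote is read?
Strict-lead orderings = 259456994787550560

Total orderings of the 68 votes with 45 for A: C(68, 45) = 801957983888792640. By the Bertrand ballot formula (Cycle Lemma / reflection principle), the number of orderings in which A is strictly ahead of B throughout is (p − q)/(p + q) · C(p + q, p) = (45 − 23)/(45 + 23) · 801957983888792640 = 259456994787550560.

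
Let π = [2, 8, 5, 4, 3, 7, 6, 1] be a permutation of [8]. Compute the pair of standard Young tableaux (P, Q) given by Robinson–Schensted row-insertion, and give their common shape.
P = [1, 3, 6] / [2, 7] / [4] / [5] / [8];  Q = [1, 2, 6] / [3, 7] / [4] / [5] / [8];  common shape = (3, 2, 1, 1, 1)

Row-insert the values π_1, π_2, … into P one at a time, bumping the leftmost entry strictly greater than the inserted value down to the next row. The recording tableau Q records, in position (i, j), the step at which that cell was added to P.
  Insert 2 (step 1): P = [2];  Q = [1]
  Insert 8 (step 2): P = [2, 8];  Q = [1, 2]
  Insert 5 (step 3): P = [2, 5] / [8];  Q = [1, 2] / [3]
  Insert 4 (step 4): P = [2, 4] / [5] / [8];  Q = [1, 2] / [3] / [4]
  Insert 3 (step 5): P = [2, 3] / [4] / [5] / [8];  Q = [1, 2] / [3] / [4] / [5]
  Insert 7 (step 6): P = [2, 3, 7] / [4] / [5] / [8];  Q = [1, 2, 6] / [3] / [4] / [5]
  Insert 6 (step 7): P = [2, 3, 6] / [4, 7] / [5] / [8];  Q = [1, 2, 6] / [3, 7] / [4] / [5]
  Insert 1 (step 8): P = [1, 3, 6] / [2, 7] / [4] / [5] / [8];  Q = [1, 2, 6] / [3, 7] / [4] / [5] / [8]
Final shape: (3, 2, 1, 1, 1).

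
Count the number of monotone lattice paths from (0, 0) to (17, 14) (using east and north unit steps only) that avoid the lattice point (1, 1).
Number of paths = 129454695

Total paths from (0, 0) to (17, 14): C(31, 17) = 265182525. Paths through (1, 1): (paths (0, 0) → (1, 1)) × (paths (1, 1) → (17, 14)) = C(2, 1) · C(29, 16) = 2 · 67863915 = 135727830. Avoidance count = 265182525 − 135727830 = 129454695.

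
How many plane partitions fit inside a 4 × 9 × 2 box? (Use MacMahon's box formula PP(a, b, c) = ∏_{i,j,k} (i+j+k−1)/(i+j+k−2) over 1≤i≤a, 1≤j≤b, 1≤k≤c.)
PP(4, 9, 2) = 143143

Evaluate the triple product over i = 1..4, j = 1..9, k = 1..2. The factors are (2/1) · (3/2) · (3/2) · (4/3) · (4/3) · (5/4) · (5/4) · (6/5) · … (72 factors total). The numerators and denominators telescope so the product is an integer; carrying out the multiplication exactly gives PP(4, 9, 2) = 143143.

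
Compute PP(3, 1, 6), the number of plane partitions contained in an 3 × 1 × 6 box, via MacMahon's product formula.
PP(3, 1, 6) = 84

Evaluate the triple product over i = 1..3, j = 1..1, k = 1..6. The factors are (2/1) · (3/2) · (4/3) · (5/4) · (6/5) · (7/6) · (3/2) · (4/3) · … (18 factors total). The numerators and denominators telescope so the product is an integer; carrying out the multiplication exactly gives PP(3, 1, 6) = 84.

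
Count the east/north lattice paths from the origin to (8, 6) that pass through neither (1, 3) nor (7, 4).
Number of paths = 1617

Inclusion–exclusion. Total paths: C(14, 8) = 3003. Through P₁: C(4, 1)·C(10, 7) = 480. Through P₂: C(11, 7)·C(3, 1) = 990. Since P₁ is strictly southwest of P₂, a monotone path through both must visit P₁ then P₂; paths through both = C(4, 1)·C(7, 6)·C(3, 1) = 84. Avoid both = 3003 − 480 − 990 + 84 = 1617.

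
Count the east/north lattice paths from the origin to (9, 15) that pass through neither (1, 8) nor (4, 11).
Number of paths = 1100279

Inclusion–exclusion. Total paths: C(24, 9) = 1307504. Through P₁: C(9, 1)·C(15, 8) = 57915. Through P₂: C(15, 4)·C(9, 5) = 171990. Since P₁ is strictly southwest of P₂, a monotone path through both must visit P₁ then P₂; paths through both = C(9, 1)·C(6, 3)·C(9, 5) = 22680. Avoid both = 1307504 − 57915 − 171990 + 22680 = 1100279.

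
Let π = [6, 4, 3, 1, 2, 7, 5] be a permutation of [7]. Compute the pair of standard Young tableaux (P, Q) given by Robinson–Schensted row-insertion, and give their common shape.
P = [1, 2, 5] / [3, 7] / [4] / [6];  Q = [1, 5, 6] / [2, 7] / [3] / [4];  common shape = (3, 2, 1, 1)

Row-insert the values π_1, π_2, … into P one at a time, bumping the leftmost entry strictly greater than the inserted value down to the next row. The recording tableau Q records, in position (i, j), the step at which that cell was added to P.
  Insert 6 (step 1): P = [6];  Q = [1]
  Insert 4 (step 2): P = [4] / [6];  Q = [1] / [2]
  Insert 3 (step 3): P = [3] / [4] / [6];  Q = [1] / [2] / [3]
  Insert 1 (step 4): P = [1] / [3] / [4] / [6];  Q = [1] / [2] / [3] / [4]
  Insert 2 (step 5): P = [1, 2] / [3] / [4] / [6];  Q = [1, 5] / [2] / [3] / [4]
  Insert 7 (step 6): P = [1, 2, 7] / [3] / [4] / [6];  Q = [1, 5, 6] / [2] / [3] / [4]
  Insert 5 (step 7): P = [1, 2, 5] / [3, 7] / [4] / [6];  Q = [1, 5, 6] / [2, 7] / [3] / [4]
Final shape: (3, 2, 1, 1).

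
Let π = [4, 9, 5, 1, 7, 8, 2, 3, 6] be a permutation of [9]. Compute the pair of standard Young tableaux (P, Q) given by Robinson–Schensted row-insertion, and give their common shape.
P = [1, 2, 3, 6] / [4, 5, 7, 8] / [9];  Q = [1, 2, 5, 6] / [3, 7, 8, 9] / [4];  common shape = (4, 4, 1)

Row-insert the values π_1, π_2, … into P one at a time, bumping the leftmost entry strictly greater than the inserted value down to the next row. The recording tableau Q records, in position (i, j), the step at which that cell was added to P.
  Insert 4 (step 1): P = [4];  Q = [1]
  Insert 9 (step 2): P = [4, 9];  Q = [1, 2]
  Insert 5 (step 3): P = [4, 5] / [9];  Q = [1, 2] / [3]
  Insert 1 (step 4): P = [1, 5] / [4] / [9];  Q = [1, 2] / [3] / [4]
  Insert 7 (step 5): P = [1, 5, 7] / [4] / [9];  Q = [1, 2, 5] / [3] / [4]
  Insert 8 (step 6): P = [1, 5, 7, 8] / [4] / [9];  Q = [1, 2, 5, 6] / [3] / [4]
  Insert 2 (step 7): P = [1, 2, 7, 8] / [4, 5] / [9];  Q = [1, 2, 5, 6] / [3, 7] / [4]
  Insert 3 (step 8): P = [1, 2, 3, 8] / [4, 5, 7] / [9];  Q = [1, 2, 5, 6] / [3, 7, 8] / [4]
  Insert 6 (step 9): P = [1, 2, 3, 6] / [4, 5, 7, 8] / [9];  Q = [1, 2, 5, 6] / [3, 7, 8, 9] / [4]
Final shape: (4, 4, 1).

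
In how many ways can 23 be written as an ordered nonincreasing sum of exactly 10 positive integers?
p(23, 10 parts) = 97

Partitions of n into exactly k parts are in bijection with partitions of n − k into at most k parts (subtract 1 from each part). So p(23, exactly 10) = p(13, parts ≤ 10). Computing via the recurrence p(m, j) = p(m, j−1) + p(m−j, j) gives 97.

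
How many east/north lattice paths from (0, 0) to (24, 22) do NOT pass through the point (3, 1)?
Number of paths = 5737339616190

Total paths from (0, 0) to (24, 22): C(46, 24) = 7890371113950. Paths through (3, 1): (paths (0, 0) → (3, 1)) × (paths (3, 1) → (24, 22)) = C(4, 3) · C(42, 21) = 4 · 538257874440 = 2153031497760. Avoidance count = 7890371113950 − 2153031497760 = 5737339616190.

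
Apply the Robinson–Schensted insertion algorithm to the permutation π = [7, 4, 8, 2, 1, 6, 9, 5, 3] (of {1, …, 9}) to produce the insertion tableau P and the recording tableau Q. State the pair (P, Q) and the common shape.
P = [1, 3, 9] / [2, 5] / [4, 6] / [7, 8];  Q = [1, 3, 7] / [2, 6] / [4, 8] / [5, 9];  common shape = (3, 2, 2, 2)

Row-insert the values π_1, π_2, … into P one at a time, bumping the leftmost entry strictly greater than the inserted value down to the next row. The recording tableau Q records, in position (i, j), the step at which that cell was added to P.
  Insert 7 (step 1): P = [7];  Q = [1]
  Insert 4 (step 2): P = [4] / [7];  Q = [1] / [2]
  Insert 8 (step 3): P = [4, 8] / [7];  Q = [1, 3] / [2]
  Insert 2 (step 4): P = [2, 8] / [4] / [7];  Q = [1, 3] / [2] / [4]
  Insert 1 (step 5): P = [1, 8] / [2] / [4] / [7];  Q = [1, 3] / [2] / [4] / [5]
  Insert 6 (step 6): P = [1, 6] / [2, 8] / [4] / [7];  Q = [1, 3] / [2, 6] / [4] / [5]
  Insert 9 (step 7): P = [1, 6, 9] / [2, 8] / [4] / [7];  Q = [1, 3, 7] / [2, 6] / [4] / [5]
  Insert 5 (step 8): P = [1, 5, 9] / [2, 6] / [4, 8] / [7];  Q = [1, 3, 7] / [2, 6] / [4, 8] / [5]
  Insert 3 (step 9): P = [1, 3, 9] / [2, 5] / [4, 6] / [7, 8];  Q = [1, 3, 7] / [2, 6] / [4, 8] / [5, 9]
Final shape: (3, 2, 2, 2).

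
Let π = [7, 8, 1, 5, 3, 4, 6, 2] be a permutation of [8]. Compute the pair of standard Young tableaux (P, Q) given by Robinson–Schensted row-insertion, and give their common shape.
P = [1, 2, 4, 6] / [3, 8] / [5] / [7];  Q = [1, 2, 6, 7] / [3, 4] / [5] / [8];  common shape = (4, 2, 1, 1)

Row-insert the values π_1, π_2, … into P one at a time, bumping the leftmost entry strictly greater than the inserted value down to the next row. The recording tableau Q records, in position (i, j), the step at which that cell was added to P.
  Insert 7 (step 1): P = [7];  Q = [1]
  Insert 8 (step 2): P = [7, 8];  Q = [1, 2]
  Insert 1 (step 3): P = [1, 8] / [7];  Q = [1, 2] / [3]
  Insert 5 (step 4): P = [1, 5] / [7, 8];  Q = [1, 2] / [3, 4]
  Insert 3 (step 5): P = [1, 3] / [5, 8] / [7];  Q = [1, 2] / [3, 4] / [5]
  Insert 4 (step 6): P = [1, 3, 4] / [5, 8] / [7];  Q = [1, 2, 6] / [3, 4] / [5]
  Insert 6 (step 7): P = [1, 3, 4, 6] / [5, 8] / [7];  Q = [1, 2, 6, 7] / [3, 4] / [5]
  Insert 2 (step 8): P = [1, 2, 4, 6] / [3, 8] / [5] / [7];  Q = [1, 2, 6, 7] / [3, 4] / [5] / [8]
Final shape: (4, 2, 1, 1).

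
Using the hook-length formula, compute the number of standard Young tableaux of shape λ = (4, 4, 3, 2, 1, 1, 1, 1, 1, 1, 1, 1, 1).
# SYT of shape (4, 4, 3, 2, 1, 1, 1, 1, 1, 1, 1, 1, 1) = 41783280

Hook-length formula: f^λ = n! / Π hook(c), product over all cells c of the Young diagram. For λ = (4, 4, 3, 2, 1, 1, 1, 1, 1, 1, 1, 1, 1), n = 22 boxes. Hook lengths by row (left-to-right, top-to-bottom): [16, 6, 4, 2]; [15, 5, 3, 1]; [13, 3, 1]; [11, 1]; [9]; [8]; [7]; [6]; [5]; [4]; [3]; [2]; [1]. Product of hooks = 26900729856000. So f^λ = 22! / 26900729856000 = 1124000727777607680000 / 26900729856000 = 41783280.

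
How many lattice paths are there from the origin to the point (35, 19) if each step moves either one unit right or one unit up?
Number of paths = 183649923622620

A monotone lattice path from (0, 0) to (35, 19) consists of 35 east steps and 19 north steps in some order, so it is determined by which 35 of the 54 steps are east. The count is C(54, 35) = 183649923622620.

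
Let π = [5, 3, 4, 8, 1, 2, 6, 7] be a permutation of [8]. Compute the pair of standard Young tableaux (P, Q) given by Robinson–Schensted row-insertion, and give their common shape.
P = [1, 2, 6, 7] / [3, 4, 8] / [5];  Q = [1, 3, 4, 8] / [2, 6, 7] / [5];  common shape = (4, 3, 1)

Row-insert the values π_1, π_2, … into P one at a time, bumping the leftmost entry strictly greater than the inserted value down to the next row. The recording tableau Q records, in position (i, j), the step at which that cell was added to P.
  Insert 5 (step 1): P = [5];  Q = [1]
  Insert 3 (step 2): P = [3] / [5];  Q = [1] / [2]
  Insert 4 (step 3): P = [3, 4] / [5];  Q = [1, 3] / [2]
  Insert 8 (step 4): P = [3, 4, 8] / [5];  Q = [1, 3, 4] / [2]
  Insert 1 (step 5): P = [1, 4, 8] / [3] / [5];  Q = [1, 3, 4] / [2] / [5]
  Insert 2 (step 6): P = [1, 2, 8] / [3, 4] / [5];  Q = [1, 3, 4] / [2, 6] / [5]
  Insert 6 (step 7): P = [1, 2, 6] / [3, 4, 8] / [5];  Q = [1, 3, 4] / [2, 6, 7] / [5]
  Insert 7 (step 8): P = [1, 2, 6, 7] / [3, 4, 8] / [5];  Q = [1, 3, 4, 8] / [2, 6, 7] / [5]
Final shape: (4, 3, 1).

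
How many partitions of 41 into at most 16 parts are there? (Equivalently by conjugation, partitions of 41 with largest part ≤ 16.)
p(41, parts ≤ 16) = 37292

Use the recurrence p(n, m) = p(n, m−1) + p(n−m, m): either the largest part is < m (count p(n, m−1)) or the largest part is exactly m (remove one copy of m, count p(n−m, m)). With p(0, ·) = 1 this gives p(41, parts ≤ 16) = 37292. (By conjugating Young diagrams, this also counts partitions of 41 into at most 16 parts.)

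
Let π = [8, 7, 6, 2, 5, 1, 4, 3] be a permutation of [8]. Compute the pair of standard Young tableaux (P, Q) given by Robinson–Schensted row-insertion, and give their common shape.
P = [1, 3] / [2, 4] / [5] / [6] / [7] / [8];  Q = [1, 5] / [2, 7] / [3] / [4] / [6] / [8];  common shape = (2, 2, 1, 1, 1, 1)

Row-insert the values π_1, π_2, … into P one at a time, bumping the leftmost entry strictly greater than the inserted value down to the next row. The recording tableau Q records, in position (i, j), the step at which that cell was added to P.
  Insert 8 (step 1): P = [8];  Q = [1]
  Insert 7 (step 2): P = [7] / [8];  Q = [1] / [2]
  Insert 6 (step 3): P = [6] / [7] / [8];  Q = [1] / [2] / [3]
  Insert 2 (step 4): P = [2] / [6] / [7] / [8];  Q = [1] / [2] / [3] / [4]
  Insert 5 (step 5): P = [2, 5] / [6] / [7] / [8];  Q = [1, 5] / [2] / [3] / [4]
  Insert 1 (step 6): P = [1, 5] / [2] / [6] / [7] / [8];  Q = [1, 5] / [2] / [3] / [4] / [6]
  Insert 4 (step 7): P = [1, 4] / [2, 5] / [6] / [7] / [8];  Q = [1, 5] / [2, 7] / [3] / [4] / [6]
  Insert 3 (step 8): P = [1, 3] / [2, 4] / [5] / [6] / [7] / [8];  Q = [1, 5] / [2, 7] / [3] / [4] / [6] / [8]
Final shape: (2, 2, 1, 1, 1, 1).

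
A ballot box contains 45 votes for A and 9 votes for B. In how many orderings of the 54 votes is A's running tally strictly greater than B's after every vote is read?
Strict-lead orderings = 3545290840

Total orderings of the 54 votes with 45 for A: C(54, 45) = 5317936260. By the Bertrand ballot formula (Cycle Lemma / reflection principle), the number of orderings in which A is strictly ahead of B throughout is (p − q)/(p + q) · C(p + q, p) = (45 − 9)/(45 + 9) · 5317936260 = 3545290840.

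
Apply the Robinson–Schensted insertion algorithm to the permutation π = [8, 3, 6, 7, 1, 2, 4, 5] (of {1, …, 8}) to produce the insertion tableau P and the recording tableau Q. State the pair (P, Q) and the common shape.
P = [1, 2, 4, 5] / [3, 6, 7] / [8];  Q = [1, 3, 4, 8] / [2, 6, 7] / [5];  common shape = (4, 3, 1)

Row-insert the values π_1, π_2, … into P one at a time, bumping the leftmost entry strictly greater than the inserted value down to the next row. The recording tableau Q records, in position (i, j), the step at which that cell was added to P.
  Insert 8 (step 1): P = [8];  Q = [1]
  Insert 3 (step 2): P = [3] / [8];  Q = [1] / [2]
  Insert 6 (step 3): P = [3, 6] / [8];  Q = [1, 3] / [2]
  Insert 7 (step 4): P = [3, 6, 7] / [8];  Q = [1, 3, 4] / [2]
  Insert 1 (step 5): P = [1, 6, 7] / [3] / [8];  Q = [1, 3, 4] / [2] / [5]
  Insert 2 (step 6): P = [1, 2, 7] / [3, 6] / [8];  Q = [1, 3, 4] / [2, 6] / [5]
  Insert 4 (step 7): P = [1, 2, 4] / [3, 6, 7] / [8];  Q = [1, 3, 4] / [2, 6, 7] / [5]
  Insert 5 (step 8): P = [1, 2, 4, 5] / [3, 6, 7] / [8];  Q = [1, 3, 4, 8] / [2, 6, 7] / [5]
Final shape: (4, 3, 1).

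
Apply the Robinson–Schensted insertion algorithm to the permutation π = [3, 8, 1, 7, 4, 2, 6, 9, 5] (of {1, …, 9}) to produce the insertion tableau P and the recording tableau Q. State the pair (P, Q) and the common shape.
P = [1, 2, 5, 9] / [3, 4, 6] / [7] / [8];  Q = [1, 2, 7, 8] / [3, 4, 9] / [5] / [6];  common shape = (4, 3, 1, 1)

Row-insert the values π_1, π_2, … into P one at a time, bumping the leftmost entry strictly greater than the inserted value down to the next row. The recording tableau Q records, in position (i, j), the step at which that cell was added to P.
  Insert 3 (step 1): P = [3];  Q = [1]
  Insert 8 (step 2): P = [3, 8];  Q = [1, 2]
  Insert 1 (step 3): P = [1, 8] / [3];  Q = [1, 2] / [3]
  Insert 7 (step 4): P = [1, 7] / [3, 8];  Q = [1, 2] / [3, 4]
  Insert 4 (step 5): P = [1, 4] / [3, 7] / [8];  Q = [1, 2] / [3, 4] / [5]
  Insert 2 (step 6): P = [1, 2] / [3, 4] / [7] / [8];  Q = [1, 2] / [3, 4] / [5] / [6]
  Insert 6 (step 7): P = [1, 2, 6] / [3, 4] / [7] / [8];  Q = [1, 2, 7] / [3, 4] / [5] / [6]
  Insert 9 (step 8): P = [1, 2, 6, 9] / [3, 4] / [7] / [8];  Q = [1, 2, 7, 8] / [3, 4] / [5] / [6]
  Insert 5 (step 9): P = [1, 2, 5, 9] / [3, 4, 6] / [7] / [8];  Q = [1, 2, 7, 8] / [3, 4, 9] / [5] / [6]
Final shape: (4, 3, 1, 1).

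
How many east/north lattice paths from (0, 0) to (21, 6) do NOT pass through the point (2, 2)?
Number of paths = 242880

Total paths from (0, 0) to (21, 6): C(27, 21) = 296010. Paths through (2, 2): (paths (0, 0) → (2, 2)) × (paths (2, 2) → (21, 6)) = C(4, 2) · C(23, 19) = 6 · 8855 = 53130. Avoidance count = 296010 − 53130 = 242880.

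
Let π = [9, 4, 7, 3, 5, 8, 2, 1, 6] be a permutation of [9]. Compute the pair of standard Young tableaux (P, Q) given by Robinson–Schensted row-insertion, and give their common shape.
P = [1, 5, 6] / [2, 7, 8] / [3] / [4] / [9];  Q = [1, 3, 6] / [2, 5, 9] / [4] / [7] / [8];  common shape = (3, 3, 1, 1, 1)

Row-insert the values π_1, π_2, … into P one at a time, bumping the leftmost entry strictly greater than the inserted value down to the next row. The recording tableau Q records, in position (i, j), the step at which that cell was added to P.
  Insert 9 (step 1): P = [9];  Q = [1]
  Insert 4 (step 2): P = [4] / [9];  Q = [1] / [2]
  Insert 7 (step 3): P = [4, 7] / [9];  Q = [1, 3] / [2]
  Insert 3 (step 4): P = [3, 7] / [4] / [9];  Q = [1, 3] / [2] / [4]
  Insert 5 (step 5): P = [3, 5] / [4, 7] / [9];  Q = [1, 3] / [2, 5] / [4]
  Insert 8 (step 6): P = [3, 5, 8] / [4, 7] / [9];  Q = [1, 3, 6] / [2, 5] / [4]
  Insert 2 (step 7): P = [2, 5, 8] / [3, 7] / [4] / [9];  Q = [1, 3, 6] / [2, 5] / [4] / [7]
  Insert 1 (step 8): P = [1, 5, 8] / [2, 7] / [3] / [4] / [9];  Q = [1, 3, 6] / [2, 5] / [4] / [7] / [8]
  Insert 6 (step 9): P = [1, 5, 6] / [2, 7, 8] / [3] / [4] / [9];  Q = [1, 3, 6] / [2, 5, 9] / [4] / [7] / [8]
Final shape: (3, 3, 1, 1, 1).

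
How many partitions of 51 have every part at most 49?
p(51, parts ≤ 49) = 239941

Use the recurrence p(n, m) = p(n, m−1) + p(n−m, m): either the largest part is < m (count p(n, m−1)) or the largest part is exactly m (remove one copy of m, count p(n−m, m)). With p(0, ·) = 1 this gives p(51, parts ≤ 49) = 239941. (By conjugating Young diagrams, this also counts partitions of 51 into at most 49 parts.)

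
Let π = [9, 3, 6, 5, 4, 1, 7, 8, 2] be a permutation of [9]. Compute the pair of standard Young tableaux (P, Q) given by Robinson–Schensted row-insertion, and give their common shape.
P = [1, 2, 7, 8] / [3, 4] / [5] / [6] / [9];  Q = [1, 3, 7, 8] / [2, 9] / [4] / [5] / [6];  common shape = (4, 2, 1, 1, 1)

Row-insert the values π_1, π_2, … into P one at a time, bumping the leftmost entry strictly greater than the inserted value down to the next row. The recording tableau Q records, in position (i, j), the step at which that cell was added to P.
  Insert 9 (step 1): P = [9];  Q = [1]
  Insert 3 (step 2): P = [3] / [9];  Q = [1] / [2]
  Insert 6 (step 3): P = [3, 6] / [9];  Q = [1, 3] / [2]
  Insert 5 (step 4): P = [3, 5] / [6] / [9];  Q = [1, 3] / [2] / [4]
  Insert 4 (step 5): P = [3, 4] / [5] / [6] / [9];  Q = [1, 3] / [2] / [4] / [5]
  Insert 1 (step 6): P = [1, 4] / [3] / [5] / [6] / [9];  Q = [1, 3] / [2] / [4] / [5] / [6]
  Insert 7 (step 7): P = [1, 4, 7] / [3] / [5] / [6] / [9];  Q = [1, 3, 7] / [2] / [4] / [5] / [6]
  Insert 8 (step 8): P = [1, 4, 7, 8] / [3] / [5] / [6] / [9];  Q = [1, 3, 7, 8] / [2] / [4] / [5] / [6]
  Insert 2 (step 9): P = [1, 2, 7, 8] / [3, 4] / [5] / [6] / [9];  Q = [1, 3, 7, 8] / [2, 9] / [4] / [5] / [6]
Final shape: (4, 2, 1, 1, 1).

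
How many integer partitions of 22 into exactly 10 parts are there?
p(22, 10 parts) = 75

Partitions of n into exactly k parts are in bijection with partitions of n − k into at most k parts (subtract 1 from each part). So p(22, exactly 10) = p(12, parts ≤ 10). Computing via the recurrence p(m, j) = p(m, j−1) + p(m−j, j) gives 75.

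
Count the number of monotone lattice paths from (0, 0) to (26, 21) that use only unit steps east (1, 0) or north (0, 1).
Number of paths = 12551759587422

A monotone lattice path from (0, 0) to (26, 21) consists of 26 east steps and 21 north steps in some order, so it is determined by which 26 of the 47 steps are east. The count is C(47, 26) = 12551759587422.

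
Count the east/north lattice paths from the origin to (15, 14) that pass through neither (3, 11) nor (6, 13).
Number of paths = 77158220

Inclusion–exclusion. Total paths: C(29, 15) = 77558760. Through P₁: C(14, 3)·C(15, 12) = 165620. Through P₂: C(19, 6)·C(10, 9) = 271320. Since P₁ is strictly southwest of P₂, a monotone path through both must visit P₁ then P₂; paths through both = C(14, 3)·C(5, 3)·C(10, 9) = 36400. Avoid both = 77558760 − 165620 − 271320 + 36400 = 77158220.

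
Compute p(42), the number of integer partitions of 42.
p(42) = 53174

Compute p(n) via the recurrence p(n, m) = p(n, m−1) + p(n−m, m), where p(n, m) counts partitions of n with all parts ≤ m and p(n) = p(n, n). The base cases are p(0, m) = 1 and p(n, 0) = 0 for n > 0. Filling the table yields p(42) = 53174. (Euler's pentagonal recurrence is an alternative.)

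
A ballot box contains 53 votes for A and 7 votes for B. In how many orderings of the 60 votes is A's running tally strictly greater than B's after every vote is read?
Strict-lead orderings = 296091972

Total orderings of the 60 votes with 53 for A: C(60, 53) = 386206920. By the Bertrand ballot formula (Cycle Lemma / reflection principle), the number of orderings in which A is strictly ahead of B throughout is (p − q)/(p + q) · C(p + q, p) = (53 − 7)/(53 + 7) · 386206920 = 296091972.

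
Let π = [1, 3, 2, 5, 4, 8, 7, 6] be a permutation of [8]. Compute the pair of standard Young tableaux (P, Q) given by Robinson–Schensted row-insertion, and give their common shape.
P = [1, 2, 4, 6] / [3, 5, 7] / [8];  Q = [1, 2, 4, 6] / [3, 5, 7] / [8];  common shape = (4, 3, 1)

Row-insert the values π_1, π_2, … into P one at a time, bumping the leftmost entry strictly greater than the inserted value down to the next row. The recording tableau Q records, in position (i, j), the step at which that cell was added to P.
  Insert 1 (step 1): P = [1];  Q = [1]
  Insert 3 (step 2): P = [1, 3];  Q = [1, 2]
  Insert 2 (step 3): P = [1, 2] / [3];  Q = [1, 2] / [3]
  Insert 5 (step 4): P = [1, 2, 5] / [3];  Q = [1, 2, 4] / [3]
  Insert 4 (step 5): P = [1, 2, 4] / [3, 5];  Q = [1, 2, 4] / [3, 5]
  Insert 8 (step 6): P = [1, 2, 4, 8] / [3, 5];  Q = [1, 2, 4, 6] / [3, 5]
  Insert 7 (step 7): P = [1, 2, 4, 7] / [3, 5, 8];  Q = [1, 2, 4, 6] / [3, 5, 7]
  Insert 6 (step 8): P = [1, 2, 4, 6] / [3, 5, 7] / [8];  Q = [1, 2, 4, 6] / [3, 5, 7] / [8]
Final shape: (4, 3, 1).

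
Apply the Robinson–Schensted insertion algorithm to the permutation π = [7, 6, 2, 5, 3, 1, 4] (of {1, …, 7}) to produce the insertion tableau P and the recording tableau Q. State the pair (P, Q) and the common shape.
P = [1, 3, 4] / [2] / [5] / [6] / [7];  Q = [1, 4, 7] / [2] / [3] / [5] / [6];  common shape = (3, 1, 1, 1, 1)

Row-insert the values π_1, π_2, … into P one at a time, bumping the leftmost entry strictly greater than the inserted value down to the next row. The recording tableau Q records, in position (i, j), the step at which that cell was added to P.
  Insert 7 (step 1): P = [7];  Q = [1]
  Insert 6 (step 2): P = [6] / [7];  Q = [1] / [2]
  Insert 2 (step 3): P = [2] / [6] / [7];  Q = [1] / [2] / [3]
  Insert 5 (step 4): P = [2, 5] / [6] / [7];  Q = [1, 4] / [2] / [3]
  Insert 3 (step 5): P = [2, 3] / [5] / [6] / [7];  Q = [1, 4] / [2] / [3] / [5]
  Insert 1 (step 6): P = [1, 3] / [2] / [5] / [6] / [7];  Q = [1, 4] / [2] / [3] / [5] / [6]
  Insert 4 (step 7): P = [1, 3, 4] / [2] / [5] / [6] / [7];  Q = [1, 4, 7] / [2] / [3] / [5] / [6]
Final shape: (3, 1, 1, 1, 1).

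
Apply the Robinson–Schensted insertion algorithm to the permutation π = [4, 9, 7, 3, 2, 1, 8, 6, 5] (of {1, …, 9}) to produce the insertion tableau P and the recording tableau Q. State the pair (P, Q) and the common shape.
P = [1, 5, 8] / [2, 6] / [3, 7] / [4] / [9];  Q = [1, 2, 7] / [3, 8] / [4, 9] / [5] / [6];  common shape = (3, 2, 2, 1, 1)

Row-insert the values π_1, π_2, … into P one at a time, bumping the leftmost entry strictly greater than the inserted value down to the next row. The recording tableau Q records, in position (i, j), the step at which that cell was added to P.
  Insert 4 (step 1): P = [4];  Q = [1]
  Insert 9 (step 2): P = [4, 9];  Q = [1, 2]
  Insert 7 (step 3): P = [4, 7] / [9];  Q = [1, 2] / [3]
  Insert 3 (step 4): P = [3, 7] / [4] / [9];  Q = [1, 2] / [3] / [4]
  Insert 2 (step 5): P = [2, 7] / [3] / [4] / [9];  Q = [1, 2] / [3] / [4] / [5]
  Insert 1 (step 6): P = [1, 7] / [2] / [3] / [4] / [9];  Q = [1, 2] / [3] / [4] / [5] / [6]
  Insert 8 (step 7): P = [1, 7, 8] / [2] / [3] / [4] / [9];  Q = [1, 2, 7] / [3] / [4] / [5] / [6]
  Insert 6 (step 8): P = [1, 6, 8] / [2, 7] / [3] / [4] / [9];  Q = [1, 2, 7] / [3, 8] / [4] / [5] / [6]
  Insert 5 (step 9): P = [1, 5, 8] / [2, 6] / [3, 7] / [4] / [9];  Q = [1, 2, 7] / [3, 8] / [4, 9] / [5] / [6]
Final shape: (3, 2, 2, 1, 1).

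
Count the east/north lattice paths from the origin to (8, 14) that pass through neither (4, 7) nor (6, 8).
Number of paths = 154506

Inclusion–exclusion. Total paths: C(22, 8) = 319770. Through P₁: C(11, 4)·C(11, 4) = 108900. Through P₂: C(14, 6)·C(8, 2) = 84084. Since P₁ is strictly southwest of P₂, a monotone path through both must visit P₁ then P₂; paths through both = C(11, 4)·C(3, 2)·C(8, 2) = 27720. Avoid both = 319770 − 108900 − 84084 + 27720 = 154506.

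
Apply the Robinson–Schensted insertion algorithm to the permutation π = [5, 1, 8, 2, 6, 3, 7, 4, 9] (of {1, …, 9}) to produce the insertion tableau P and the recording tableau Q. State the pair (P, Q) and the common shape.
P = [1, 2, 3, 4, 9] / [5, 6, 7] / [8];  Q = [1, 3, 5, 7, 9] / [2, 4, 8] / [6];  common shape = (5, 3, 1)

Row-insert the values π_1, π_2, … into P one at a time, bumping the leftmost entry strictly greater than the inserted value down to the next row. The recording tableau Q records, in position (i, j), the step at which that cell was added to P.
  Insert 5 (step 1): P = [5];  Q = [1]
  Insert 1 (step 2): P = [1] / [5];  Q = [1] / [2]
  Insert 8 (step 3): P = [1, 8] / [5];  Q = [1, 3] / [2]
  Insert 2 (step 4): P = [1, 2] / [5, 8];  Q = [1, 3] / [2, 4]
  Insert 6 (step 5): P = [1, 2, 6] / [5, 8];  Q = [1, 3, 5] / [2, 4]
  Insert 3 (step 6): P = [1, 2, 3] / [5, 6] / [8];  Q = [1, 3, 5] / [2, 4] / [6]
  Insert 7 (step 7): P = [1, 2, 3, 7] / [5, 6] / [8];  Q = [1, 3, 5, 7] / [2, 4] / [6]
  Insert 4 (step 8): P = [1, 2, 3, 4] / [5, 6, 7] / [8];  Q = [1, 3, 5, 7] / [2, 4, 8] / [6]
  Insert 9 (step 9): P = [1, 2, 3, 4, 9] / [5, 6, 7] / [8];  Q = [1, 3, 5, 7, 9] / [2, 4, 8] / [6]
Final shape: (5, 3, 1).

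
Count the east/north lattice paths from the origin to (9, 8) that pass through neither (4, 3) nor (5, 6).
Number of paths = 10660

Inclusion–exclusion. Total paths: C(17, 9) = 24310. Through P₁: C(7, 4)·C(10, 5) = 8820. Through P₂: C(11, 5)·C(6, 4) = 6930. Since P₁ is strictly southwest of P₂, a monotone path through both must visit P₁ then P₂; paths through both = C(7, 4)·C(4, 1)·C(6, 4) = 2100. Avoid both = 24310 − 8820 − 6930 + 2100 = 10660.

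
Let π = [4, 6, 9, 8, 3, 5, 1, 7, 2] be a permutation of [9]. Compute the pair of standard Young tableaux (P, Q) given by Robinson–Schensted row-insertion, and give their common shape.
P = [1, 2, 7] / [3, 5, 8] / [4, 6] / [9];  Q = [1, 2, 3] / [4, 6, 8] / [5, 9] / [7];  common shape = (3, 3, 2, 1)

Row-insert the values π_1, π_2, … into P one at a time, bumping the leftmost entry strictly greater than the inserted value down to the next row. The recording tableau Q records, in position (i, j), the step at which that cell was added to P.
  Insert 4 (step 1): P = [4];  Q = [1]
  Insert 6 (step 2): P = [4, 6];  Q = [1, 2]
  Insert 9 (step 3): P = [4, 6, 9];  Q = [1, 2, 3]
  Insert 8 (step 4): P = [4, 6, 8] / [9];  Q = [1, 2, 3] / [4]
  Insert 3 (step 5): P = [3, 6, 8] / [4] / [9];  Q = [1, 2, 3] / [4] / [5]
  Insert 5 (step 6): P = [3, 5, 8] / [4, 6] / [9];  Q = [1, 2, 3] / [4, 6] / [5]
  Insert 1 (step 7): P = [1, 5, 8] / [3, 6] / [4] / [9];  Q = [1, 2, 3] / [4, 6] / [5] / [7]
  Insert 7 (step 8): P = [1, 5, 7] / [3, 6, 8] / [4] / [9];  Q = [1, 2, 3] / [4, 6, 8] / [5] / [7]
  Insert 2 (step 9): P = [1, 2, 7] / [3, 5, 8] / [4, 6] / [9];  Q = [1, 2, 3] / [4, 6, 8] / [5, 9] / [7]
Final shape: (3, 3, 2, 1).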